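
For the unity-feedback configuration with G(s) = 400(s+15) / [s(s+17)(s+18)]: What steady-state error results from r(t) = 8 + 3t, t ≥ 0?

G(s) has one factor of s in the denominator, so the system is type 1. By superposition:
  • 8: tracked with zero error.
  • 3t: e_ss = 3/K_v with K_v=1000/51 → 0.153.
Total e_ss = 0.153.

0.153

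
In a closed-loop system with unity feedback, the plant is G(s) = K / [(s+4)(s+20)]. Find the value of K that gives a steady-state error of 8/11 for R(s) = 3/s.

250

The open loop has no poles at the origin → type 0 system.
K_p = lim_{s→0} G(s) = K / (4·20) = 0.0125·K.
e_ss = 3/(1 + K_p) = 8/11 ⇒ 1 + 0.0125·K = 4.125 ⇒ K = 250.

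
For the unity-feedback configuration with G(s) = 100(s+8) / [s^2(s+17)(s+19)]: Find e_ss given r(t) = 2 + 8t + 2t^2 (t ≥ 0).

System type = 2 (two poles at s=0). Taking each input component in turn:
  • 2: tracked with zero error.
  • 8t: tracked with zero error.
  • 2t^2: e_ss = 4/K_a with K_a=800/323 → 1.615.
Total e_ss = 1.615.

1.615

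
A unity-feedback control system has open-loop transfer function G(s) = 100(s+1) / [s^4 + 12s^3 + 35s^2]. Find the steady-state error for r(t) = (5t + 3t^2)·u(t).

2.1

Factoring s^2 from the denominator leaves a polynomial with constant term 35, so the system is type 2. Taking each input component in turn:
  • 5t: tracked with zero error.
  • 3t^2: e_ss = 6/K_a with K_a=20/7 → 2.1.
Total e_ss = 2.1.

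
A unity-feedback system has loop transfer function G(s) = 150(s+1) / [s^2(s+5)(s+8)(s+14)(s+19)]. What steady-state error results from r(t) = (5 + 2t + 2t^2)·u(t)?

Two free integrators in G(s): this is a type 2 system. By superposition:
  • 5: tracked with zero error.
  • 2t: tracked with zero error.
  • 2t^2: e_ss = 4/K_a with K_a=15/1064 → 4256/15.
Total e_ss = 4256/15.

4256/15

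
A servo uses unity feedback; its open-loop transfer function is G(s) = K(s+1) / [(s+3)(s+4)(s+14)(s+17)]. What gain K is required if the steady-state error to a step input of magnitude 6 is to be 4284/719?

No free integrators in G(s): this is a type 0 system.
K_p = lim_{s→0} G(s) = K·1 / (3·4·14·17) = (1/2856)·K.
e_ss = 6/(1 + K_p) = 4284/719 ⇒ 1 + (1/2856)·K = 719/714 ⇒ K = 20.

20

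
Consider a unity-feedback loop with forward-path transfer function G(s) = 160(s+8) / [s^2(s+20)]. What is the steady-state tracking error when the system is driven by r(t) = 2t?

Two free integrators in G(s): this is a type 2 system.
A type-2 system has K_v = ∞, so it tracks a ramp input with zero steady-state error.

0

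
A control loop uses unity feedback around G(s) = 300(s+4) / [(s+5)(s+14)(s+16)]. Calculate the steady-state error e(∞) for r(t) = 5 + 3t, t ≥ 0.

G(s) has no factors of s in the denominator, so the system is type 0. Taking each input component in turn:
  • 5: e_ss = 5/(1+K_p) with K_p=15/14 → 70/29.
  • 3t: a type-0 system cannot track it, e_ss → ∞.
The unbounded component dominates.

infinity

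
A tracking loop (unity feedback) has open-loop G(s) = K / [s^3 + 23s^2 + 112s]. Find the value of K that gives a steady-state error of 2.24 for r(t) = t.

The denominator has no term below 112s — 1 pole at s=0, type 1.
K_v = lim_{s→0} s·G(s) = K / 112 = (1/112)·K.
e_ss = 1/K_v = 2.24 ⇒ K_v = 25/56 ⇒ K = (25/56)/(1/112) = 50.

50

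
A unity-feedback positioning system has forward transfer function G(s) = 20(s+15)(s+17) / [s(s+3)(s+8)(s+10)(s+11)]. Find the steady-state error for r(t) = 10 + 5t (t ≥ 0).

System type = 1 (one pole at s=0). Treating each term separately:
  • 10: tracked with zero error.
  • 5t: e_ss = 5/K_v with K_v=85/44 → 44/17.
Total e_ss = 44/17.

44/17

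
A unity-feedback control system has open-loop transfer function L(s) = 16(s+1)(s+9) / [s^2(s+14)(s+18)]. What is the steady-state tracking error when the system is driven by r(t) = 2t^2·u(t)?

System type = 2 (two poles at s=0).
K_a = lim_{s→0} s^2·L(s) = 16·1·9 / (14·18) = 4/7.
r(t) = 2t^2 gives R(s) = 4/s^3.
e_ss = 4/K_a = 4/(4/7) = 7.

7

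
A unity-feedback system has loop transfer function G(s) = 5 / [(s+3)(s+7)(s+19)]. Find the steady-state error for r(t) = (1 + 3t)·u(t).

No free integrators in G(s): this is a type 0 system. Taking each input component in turn:
  • 1: e_ss = 1/(1+K_p) with K_p=5/399 → 399/404.
  • 3t: a type-0 system cannot track it, e_ss → ∞.
The unbounded component dominates.

infinity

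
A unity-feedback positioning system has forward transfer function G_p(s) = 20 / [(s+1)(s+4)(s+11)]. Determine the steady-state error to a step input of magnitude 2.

The open loop has no poles at the origin → type 0 system.
K_p = lim_{s→0} G_p(s) = 20 / (1·4·11) = 5/11.
e_ss = 2/(1 + K_p) = 2/(16/11) = 1.375.

1.375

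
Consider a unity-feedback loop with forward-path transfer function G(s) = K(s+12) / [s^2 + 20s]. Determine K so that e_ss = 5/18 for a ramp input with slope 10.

60

Factoring s from the denominator leaves a polynomial with constant term 20, so the system is type 1.
K_v = lim_{s→0} s·G(s) = K·12 / 20 = 0.6·K.
e_ss = 10/K_v = 5/18 ⇒ K_v = 36 ⇒ K = 36/0.6 = 60.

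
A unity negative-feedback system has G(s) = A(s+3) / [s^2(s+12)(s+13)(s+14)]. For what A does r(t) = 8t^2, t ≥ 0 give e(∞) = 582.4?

20

The open loop has two poles at the origin → type 2 system.
K_a = lim_{s→0} s^2·G(s) = A·3 / (12·13·14) = (1/728)·A.
e_ss = 16/K_a = 582.4 ⇒ K_a = 5/182 ⇒ A = (5/182)/(1/728) = 20.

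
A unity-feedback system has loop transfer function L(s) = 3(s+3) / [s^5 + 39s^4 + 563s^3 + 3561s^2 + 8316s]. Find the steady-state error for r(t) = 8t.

7392

Factoring s from the denominator leaves a polynomial with constant term 8316, so the system is type 1.
K_v = lim_{s→0} s·L(s) = 3·3 / 8316 = 1/924.
e_ss = 8/K_v = 8/(1/924) = 7392.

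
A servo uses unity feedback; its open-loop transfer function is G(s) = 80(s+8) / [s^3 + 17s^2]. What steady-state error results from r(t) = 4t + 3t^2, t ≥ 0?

Lowest-order denominator term is 17s^2, so the open loop has 2 poles at the origin → type 2 system. Treating each term separately:
  • 4t: tracked with zero error.
  • 3t^2: e_ss = 6/K_a with K_a=640/17 → 51/320.
Total e_ss = 51/320.

51/320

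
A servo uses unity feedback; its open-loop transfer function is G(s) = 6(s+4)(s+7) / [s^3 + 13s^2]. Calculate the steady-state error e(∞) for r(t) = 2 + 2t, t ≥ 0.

The denominator has no term below 13s^2 — 2 poles at s=0, type 2. By superposition:
  • 2: tracked with zero error.
  • 2t: tracked with zero error.
Total e_ss = 0.

0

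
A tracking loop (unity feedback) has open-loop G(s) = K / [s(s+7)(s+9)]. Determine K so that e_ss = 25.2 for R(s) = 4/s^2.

G(s) has one factor of s in the denominator, so the system is type 1.
K_v = lim_{s→0} s·G(s) = K / (7·9) = (1/63)·K.
e_ss = 4/K_v = 25.2 ⇒ K_v = 10/63 ⇒ K = (10/63)/(1/63) = 10.

10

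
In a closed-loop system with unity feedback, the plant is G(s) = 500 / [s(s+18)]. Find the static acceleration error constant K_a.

0

G(s) has one factor of s in the denominator, so the system is type 1.
K_a = lim_{s→0} s^2·G(s) = 0 (the extra factor of s kills the finite limit).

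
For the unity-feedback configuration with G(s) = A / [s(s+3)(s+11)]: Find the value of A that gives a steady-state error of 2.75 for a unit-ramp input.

12

G(s) has one factor of s in the denominator, so the system is type 1.
K_v = lim_{s→0} s·G(s) = A / (3·11) = (1/33)·A.
e_ss = 1/K_v = 2.75 ⇒ K_v = 4/11 ⇒ A = (4/11)/(1/33) = 12.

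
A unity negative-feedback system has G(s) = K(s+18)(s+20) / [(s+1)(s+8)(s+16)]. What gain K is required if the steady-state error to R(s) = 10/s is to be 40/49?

The open loop has no poles at the origin → type 0 system.
K_p = lim_{s→0} G(s) = K·18·20 / (1·8·16) = 2.8125·K.
e_ss = 10/(1 + K_p) = 40/49 ⇒ 1 + 2.8125·K = 12.25 ⇒ K = 4.

4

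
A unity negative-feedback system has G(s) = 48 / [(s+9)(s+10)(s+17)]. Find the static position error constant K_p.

8/255

No free integrators in G(s): this is a type 0 system.
K_p = lim_{s→0} G(s) = 48 / (9·10·17) = 8/255.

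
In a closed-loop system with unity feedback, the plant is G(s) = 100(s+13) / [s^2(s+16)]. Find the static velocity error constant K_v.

infinity

K_v = lim_{s→0} s·G(s); with 2 poles at the origin the limit diverges, so K_v = ∞.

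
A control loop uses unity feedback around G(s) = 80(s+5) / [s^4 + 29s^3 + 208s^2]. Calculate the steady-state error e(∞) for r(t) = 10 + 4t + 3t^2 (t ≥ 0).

3.12

The denominator has no term below 208s^2 — 2 poles at s=0, type 2. Taking each input component in turn:
  • 10: tracked with zero error.
  • 4t: tracked with zero error.
  • 3t^2: e_ss = 6/K_a with K_a=25/13 → 3.12.
Total e_ss = 3.12.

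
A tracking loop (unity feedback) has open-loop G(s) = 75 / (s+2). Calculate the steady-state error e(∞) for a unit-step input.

The open loop has no poles at the origin → type 0 system.
K_p = lim_{s→0} G(s) = 75 / (2) = 37.5.
e_ss = 1/(1 + K_p) = 1/38.5 = 2/77.

2/77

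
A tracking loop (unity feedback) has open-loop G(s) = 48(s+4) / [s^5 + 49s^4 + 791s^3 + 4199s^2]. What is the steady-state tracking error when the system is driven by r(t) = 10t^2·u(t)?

The denominator has no term below 4199s^2 — 2 poles at s=0, type 2.
K_a = lim_{s→0} s^2·G(s) = 48·4 / 4199 = 192/4199.
r(t) = 10t^2 gives R(s) = 20/s^3.
e_ss = 20/K_a = 20/(192/4199) = 20995/48.

20995/48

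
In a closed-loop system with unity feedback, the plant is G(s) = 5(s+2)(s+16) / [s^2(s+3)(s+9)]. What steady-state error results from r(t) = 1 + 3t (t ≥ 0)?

G(s) has two factors of s in the denominator, so the system is type 2. By superposition:
  • 1: tracked with zero error.
  • 3t: tracked with zero error.
Total e_ss = 0.

0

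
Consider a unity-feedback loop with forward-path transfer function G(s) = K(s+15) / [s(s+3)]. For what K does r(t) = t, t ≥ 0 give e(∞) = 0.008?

25

G(s) has one factor of s in the denominator, so the system is type 1.
K_v = lim_{s→0} s·G(s) = K·15 / (3) = 5·K.
e_ss = 1/K_v = 0.008 ⇒ K_v = 125 ⇒ K = 125/5 = 25.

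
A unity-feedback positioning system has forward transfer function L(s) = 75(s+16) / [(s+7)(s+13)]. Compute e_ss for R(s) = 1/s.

91/1291

L(s) has no factors of s in the denominator, so the system is type 0.
K_p = lim_{s→0} L(s) = 75·16 / (7·13) = 1200/91.
e_ss = 1/(1 + K_p) = 1/(1291/91) = 91/1291.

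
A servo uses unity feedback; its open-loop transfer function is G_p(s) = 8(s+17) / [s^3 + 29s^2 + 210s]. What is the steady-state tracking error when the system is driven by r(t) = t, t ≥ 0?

Factoring s from the denominator leaves a polynomial with constant term 210, so the system is type 1.
K_v = lim_{s→0} s·G_p(s) = 8·17 / 210 = 68/105.
e_ss = 1/K_v = 1/(68/105) = 105/68.

105/68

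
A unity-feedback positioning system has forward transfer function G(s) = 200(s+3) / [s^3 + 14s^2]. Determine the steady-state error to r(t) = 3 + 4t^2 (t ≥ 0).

14/75

Factoring s^2 from the denominator leaves a polynomial with constant term 14, so the system is type 2. Taking each input component in turn:
  • 3: tracked with zero error.
  • 4t^2: e_ss = 8/K_a with K_a=300/7 → 14/75.
Total e_ss = 14/75.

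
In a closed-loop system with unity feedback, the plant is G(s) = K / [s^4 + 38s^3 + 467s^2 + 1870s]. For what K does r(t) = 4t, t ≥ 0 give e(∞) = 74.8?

100

Lowest-order denominator term is 1870s, so the open loop has 1 pole at the origin → type 1 system.
K_v = lim_{s→0} s·G(s) = K / 1870 = (1/1870)·K.
e_ss = 4/K_v = 74.8 ⇒ K_v = 10/187 ⇒ K = (10/187)/(1/1870) = 100.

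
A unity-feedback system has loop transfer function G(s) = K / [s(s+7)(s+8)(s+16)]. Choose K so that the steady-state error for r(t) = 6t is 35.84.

150

The open loop has one pole at the origin → type 1 system.
K_v = lim_{s→0} s·G(s) = K / (7·8·16) = (1/896)·K.
e_ss = 6/K_v = 35.84 ⇒ K_v = 75/448 ⇒ K = (75/448)/(1/896) = 150.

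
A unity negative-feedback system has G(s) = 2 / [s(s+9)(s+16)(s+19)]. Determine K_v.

The open loop has one pole at the origin → type 1 system.
K_v = lim_{s→0} s·G(s) = 2 / (9·16·19) = 1/1368.

1/1368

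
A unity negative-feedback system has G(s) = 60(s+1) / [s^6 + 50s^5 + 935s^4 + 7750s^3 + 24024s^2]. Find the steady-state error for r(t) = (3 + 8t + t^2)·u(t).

Lowest-order denominator term is 24024s^2, so the open loop has 2 poles at the origin → type 2 system. Taking each input component in turn:
  • 3: tracked with zero error.
  • 8t: tracked with zero error.
  • t^2: e_ss = 2/K_a with K_a=5/2002 → 800.8.
Total e_ss = 800.8.

800.8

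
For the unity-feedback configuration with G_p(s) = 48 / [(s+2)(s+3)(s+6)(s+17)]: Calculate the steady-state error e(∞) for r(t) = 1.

51/55

No free integrators in G_p(s): this is a type 0 system.
K_p = lim_{s→0} G_p(s) = 48 / (2·3·6·17) = 4/51.
e_ss = 1/(1 + K_p) = 1/(55/51) = 51/55.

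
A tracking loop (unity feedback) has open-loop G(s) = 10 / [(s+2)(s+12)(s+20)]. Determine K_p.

No free integrators in G(s): this is a type 0 system.
K_p = lim_{s→0} G(s) = 10 / (2·12·20) = 1/48.

1/48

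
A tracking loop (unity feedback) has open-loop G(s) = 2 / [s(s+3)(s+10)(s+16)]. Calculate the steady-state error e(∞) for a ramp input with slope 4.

960

One free integrator in G(s): this is a type 1 system.
K_v = lim_{s→0} s·G(s) = 2 / (3·10·16) = 1/240.
e_ss = 4/K_v = 4/(1/240) = 960.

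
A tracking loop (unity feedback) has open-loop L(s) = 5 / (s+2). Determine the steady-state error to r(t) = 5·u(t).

System type = 0 (no poles at s=0).
K_p = lim_{s→0} L(s) = 5 / (2) = 2.5.
e_ss = 5/(1 + K_p) = 5/3.5 = 10/7.

10/7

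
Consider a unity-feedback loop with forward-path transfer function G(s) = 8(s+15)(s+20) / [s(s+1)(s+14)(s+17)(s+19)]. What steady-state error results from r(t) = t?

G(s) has one factor of s in the denominator, so the system is type 1.
K_v = lim_{s→0} s·G(s) = 8·15·20 / (1·14·17·19) = 1200/2261.
e_ss = 1/K_v = 1/(1200/2261) = 2261/1200.

2261/1200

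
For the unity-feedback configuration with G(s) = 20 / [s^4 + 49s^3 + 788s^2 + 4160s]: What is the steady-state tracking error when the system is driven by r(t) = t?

208

The denominator has no term below 4160s — 1 pole at s=0, type 1.
K_v = lim_{s→0} s·G(s) = 20 / 4160 = 1/208.
e_ss = 1/K_v = 1/(1/208) = 208.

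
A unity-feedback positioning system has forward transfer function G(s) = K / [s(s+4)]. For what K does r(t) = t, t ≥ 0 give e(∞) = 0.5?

One free integrator in G(s): this is a type 1 system.
K_v = lim_{s→0} s·G(s) = K / (4) = 0.25·K.
e_ss = 1/K_v = 0.5 ⇒ K_v = 2 ⇒ K = 2/0.25 = 8.

8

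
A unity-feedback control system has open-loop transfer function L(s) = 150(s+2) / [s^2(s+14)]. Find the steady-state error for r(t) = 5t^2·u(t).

7/15

The open loop has two poles at the origin → type 2 system.
K_a = lim_{s→0} s^2·L(s) = 150·2 / (14) = 150/7.
r(t) = 5t^2 gives R(s) = 10/s^3.
e_ss = 10/K_a = 10/(150/7) = 7/15.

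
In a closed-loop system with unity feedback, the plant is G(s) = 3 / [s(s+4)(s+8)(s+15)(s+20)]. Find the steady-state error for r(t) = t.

System type = 1 (one pole at s=0).
K_v = lim_{s→0} s·G(s) = 3 / (4·8·15·20) = 1/3200.
e_ss = 1/K_v = 1/(1/3200) = 3200.

3200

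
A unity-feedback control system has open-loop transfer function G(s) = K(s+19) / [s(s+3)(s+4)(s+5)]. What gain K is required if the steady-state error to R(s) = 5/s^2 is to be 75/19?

4

G(s) has one factor of s in the denominator, so the system is type 1.
K_v = lim_{s→0} s·G(s) = K·19 / (3·4·5) = (19/60)·K.
e_ss = 5/K_v = 75/19 ⇒ K_v = 19/15 ⇒ K = (19/15)/(19/60) = 4.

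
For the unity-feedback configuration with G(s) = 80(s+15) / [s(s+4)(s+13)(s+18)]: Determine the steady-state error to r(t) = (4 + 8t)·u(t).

6.24

One free integrator in G(s): this is a type 1 system. Taking each input component in turn:
  • 4: tracked with zero error.
  • 8t: e_ss = 8/K_v with K_v=50/39 → 6.24.
Total e_ss = 6.24.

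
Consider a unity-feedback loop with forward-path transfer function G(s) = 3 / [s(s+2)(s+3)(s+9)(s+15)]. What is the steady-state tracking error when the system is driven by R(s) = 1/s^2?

270

The open loop has one pole at the origin → type 1 system.
K_v = lim_{s→0} s·G(s) = 3 / (2·3·9·15) = 1/270.
e_ss = 1/K_v = 1/(1/270) = 270.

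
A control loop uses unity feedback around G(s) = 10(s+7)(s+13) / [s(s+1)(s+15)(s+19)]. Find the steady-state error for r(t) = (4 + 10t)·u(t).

285/91

System type = 1 (one pole at s=0). Taking each input component in turn:
  • 4: tracked with zero error.
  • 10t: e_ss = 10/K_v with K_v=182/57 → 285/91.
Total e_ss = 285/91.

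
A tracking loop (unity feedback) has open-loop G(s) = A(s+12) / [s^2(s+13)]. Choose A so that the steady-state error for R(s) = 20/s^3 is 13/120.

200

G(s) has two factors of s in the denominator, so the system is type 2.
K_a = lim_{s→0} s^2·G(s) = A·12 / (13) = (12/13)·A.
e_ss = 20/K_a = 13/120 ⇒ K_a = 2400/13 ⇒ A = (2400/13)/(12/13) = 200.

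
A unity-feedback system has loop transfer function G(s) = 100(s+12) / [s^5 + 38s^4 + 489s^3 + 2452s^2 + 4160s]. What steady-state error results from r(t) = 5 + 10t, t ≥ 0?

The denominator has no term below 4160s — 1 pole at s=0, type 1. By superposition:
  • 5: tracked with zero error.
  • 10t: e_ss = 10/K_v with K_v=15/52 → 104/3.
Total e_ss = 104/3.

104/3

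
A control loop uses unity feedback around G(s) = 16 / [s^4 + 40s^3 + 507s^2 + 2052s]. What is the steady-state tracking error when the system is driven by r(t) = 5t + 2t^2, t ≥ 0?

infinity

The denominator has no term below 2052s — 1 pole at s=0, type 1. Treating each term separately:
  • 5t: e_ss = 5/K_v with K_v=4/513 → 641.25.
  • 2t^2: a type-1 system cannot track it, e_ss → ∞.
The unbounded component dominates.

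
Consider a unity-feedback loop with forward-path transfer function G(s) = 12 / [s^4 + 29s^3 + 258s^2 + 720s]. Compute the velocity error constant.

1/60

Factoring s from the denominator leaves a polynomial with constant term 720, so the system is type 1.
K_v = lim_{s→0} s·G(s) = 12 / 720 = 1/60.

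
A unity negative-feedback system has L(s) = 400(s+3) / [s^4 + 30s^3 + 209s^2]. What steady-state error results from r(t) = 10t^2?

Lowest-order denominator term is 209s^2, so the open loop has 2 poles at the origin → type 2 system.
K_a = lim_{s→0} s^2·L(s) = 400·3 / 209 = 1200/209.
r(t) = 10t^2 gives R(s) = 20/s^3.
e_ss = 20/K_a = 20/(1200/209) = 209/60.

209/60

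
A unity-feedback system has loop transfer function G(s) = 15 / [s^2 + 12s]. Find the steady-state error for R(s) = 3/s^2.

2.4

Lowest-order denominator term is 12s, so the open loop has 1 pole at the origin → type 1 system.
K_v = lim_{s→0} s·G(s) = 15 / 12 = 1.25.
e_ss = 3/K_v = 3/1.25 = 2.4.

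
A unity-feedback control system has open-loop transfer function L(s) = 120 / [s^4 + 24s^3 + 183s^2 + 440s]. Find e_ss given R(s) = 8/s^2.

Lowest-order denominator term is 440s, so the open loop has 1 pole at the origin → type 1 system.
K_v = lim_{s→0} s·L(s) = 120 / 440 = 3/11.
e_ss = 8/K_v = 8/(3/11) = 88/3.

88/3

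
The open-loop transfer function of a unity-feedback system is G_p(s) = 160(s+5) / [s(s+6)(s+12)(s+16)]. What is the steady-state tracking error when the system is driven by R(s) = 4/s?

The open loop has one pole at the origin → type 1 system.
K_p = ∞ for a type-1 system; e_ss to a step is zero.

0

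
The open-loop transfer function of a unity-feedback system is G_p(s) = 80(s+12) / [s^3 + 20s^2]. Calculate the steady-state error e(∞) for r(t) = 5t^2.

The denominator has no term below 20s^2 — 2 poles at s=0, type 2.
K_a = lim_{s→0} s^2·G_p(s) = 80·12 / 20 = 48.
r(t) = 5t^2 gives R(s) = 10/s^3.
e_ss = 10/K_a = 10/48 = 5/24.

5/24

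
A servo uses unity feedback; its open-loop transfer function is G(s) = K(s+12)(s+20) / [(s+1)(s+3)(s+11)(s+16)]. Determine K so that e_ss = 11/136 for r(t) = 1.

25

The open loop has no poles at the origin → type 0 system.
K_p = lim_{s→0} G(s) = K·12·20 / (1·3·11·16) = (5/11)·K.
e_ss = 1/(1 + K_p) = 11/136 ⇒ 1 + (5/11)·K = 136/11 ⇒ K = 25.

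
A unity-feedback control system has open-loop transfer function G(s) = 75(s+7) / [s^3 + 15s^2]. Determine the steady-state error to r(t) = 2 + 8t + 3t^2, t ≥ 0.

6/35

Lowest-order denominator term is 15s^2, so the open loop has 2 poles at the origin → type 2 system. Treating each term separately:
  • 2: tracked with zero error.
  • 8t: tracked with zero error.
  • 3t^2: e_ss = 6/K_a with K_a=35 → 6/35.
Total e_ss = 6/35.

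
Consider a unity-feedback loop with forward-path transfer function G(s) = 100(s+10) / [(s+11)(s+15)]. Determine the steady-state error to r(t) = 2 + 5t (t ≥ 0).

infinity

G(s) has no factors of s in the denominator, so the system is type 0. Treating each term separately:
  • 2: e_ss = 2/(1+K_p) with K_p=200/33 → 66/233.
  • 5t: a type-0 system cannot track it, e_ss → ∞.
The unbounded component dominates.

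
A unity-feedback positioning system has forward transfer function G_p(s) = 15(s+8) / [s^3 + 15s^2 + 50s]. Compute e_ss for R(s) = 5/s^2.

Factoring s from the denominator leaves a polynomial with constant term 50, so the system is type 1.
K_v = lim_{s→0} s·G_p(s) = 15·8 / 50 = 2.4.
e_ss = 5/K_v = 5/2.4 = 25/12.

25/12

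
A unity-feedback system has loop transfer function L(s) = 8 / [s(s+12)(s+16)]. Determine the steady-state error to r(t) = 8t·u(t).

192

L(s) has one factor of s in the denominator, so the system is type 1.
K_v = lim_{s→0} s·L(s) = 8 / (12·16) = 1/24.
e_ss = 8/K_v = 8/(1/24) = 192.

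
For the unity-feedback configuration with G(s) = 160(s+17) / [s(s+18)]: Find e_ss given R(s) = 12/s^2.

27/340

G(s) has one factor of s in the denominator, so the system is type 1.
K_v = lim_{s→0} s·G(s) = 160·17 / (18) = 1360/9.
e_ss = 12/K_v = 12/(1360/9) = 27/340.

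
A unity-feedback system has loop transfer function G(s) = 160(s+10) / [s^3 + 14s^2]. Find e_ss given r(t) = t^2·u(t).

0.0175

The denominator has no term below 14s^2 — 2 poles at s=0, type 2.
K_a = lim_{s→0} s^2·G(s) = 160·10 / 14 = 800/7.
r(t) = t^2 gives R(s) = 2/s^3.
e_ss = 2/K_a = 2/(800/7) = 0.0175.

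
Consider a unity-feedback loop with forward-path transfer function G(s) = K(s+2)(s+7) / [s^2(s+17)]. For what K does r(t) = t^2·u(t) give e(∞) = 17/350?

System type = 2 (two poles at s=0).
K_a = lim_{s→0} s^2·G(s) = K·2·7 / (17) = (14/17)·K.
e_ss = 2/K_a = 17/350 ⇒ K_a = 700/17 ⇒ K = (700/17)/(14/17) = 50.

50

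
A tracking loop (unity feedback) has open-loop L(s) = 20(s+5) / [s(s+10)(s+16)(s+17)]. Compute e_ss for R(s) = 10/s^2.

272

The open loop has one pole at the origin → type 1 system.
K_v = lim_{s→0} s·L(s) = 20·5 / (10·16·17) = 5/136.
e_ss = 10/K_v = 10/(5/136) = 272.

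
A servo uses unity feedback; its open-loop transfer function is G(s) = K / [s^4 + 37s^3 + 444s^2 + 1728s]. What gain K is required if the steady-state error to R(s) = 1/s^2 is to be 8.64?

The denominator has no term below 1728s — 1 pole at s=0, type 1.
K_v = lim_{s→0} s·G(s) = K / 1728 = (1/1728)·K.
e_ss = 1/K_v = 8.64 ⇒ K_v = 25/216 ⇒ K = (25/216)/(1/1728) = 200.

200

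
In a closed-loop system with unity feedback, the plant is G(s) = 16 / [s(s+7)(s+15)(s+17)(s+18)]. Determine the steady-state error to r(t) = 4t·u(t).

System type = 1 (one pole at s=0).
K_v = lim_{s→0} s·G(s) = 16 / (7·15·17·18) = 8/16065.
e_ss = 4/K_v = 4/(8/16065) = 8032.5.

8032.5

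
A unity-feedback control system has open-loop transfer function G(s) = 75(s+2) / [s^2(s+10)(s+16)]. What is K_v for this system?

K_v = lim_{s→0} s·G(s); with 2 poles at the origin the limit diverges, so K_v = ∞.

infinity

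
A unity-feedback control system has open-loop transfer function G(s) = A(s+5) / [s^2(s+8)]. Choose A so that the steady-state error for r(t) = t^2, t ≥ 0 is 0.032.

System type = 2 (two poles at s=0).
K_a = lim_{s→0} s^2·G(s) = A·5 / (8) = 0.625·A.
e_ss = 2/K_a = 0.032 ⇒ K_a = 62.5 ⇒ A = 62.5/0.625 = 100.

100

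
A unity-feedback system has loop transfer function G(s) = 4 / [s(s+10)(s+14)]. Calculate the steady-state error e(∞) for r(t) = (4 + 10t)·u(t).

G(s) has one factor of s in the denominator, so the system is type 1. Treating each term separately:
  • 4: tracked with zero error.
  • 10t: e_ss = 10/K_v with K_v=1/35 → 350.
Total e_ss = 350.

350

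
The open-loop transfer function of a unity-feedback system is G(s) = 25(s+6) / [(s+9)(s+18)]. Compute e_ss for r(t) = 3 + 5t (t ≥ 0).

infinity

The open loop has no poles at the origin → type 0 system. Treating each term separately:
  • 3: e_ss = 3/(1+K_p) with K_p=25/27 → 81/52.
  • 5t: a type-0 system cannot track it, e_ss → ∞.
The unbounded component dominates.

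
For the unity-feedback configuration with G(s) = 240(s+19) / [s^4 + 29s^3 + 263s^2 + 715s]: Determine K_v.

Factoring s from the denominator leaves a polynomial with constant term 715, so the system is type 1.
K_v = lim_{s→0} s·G(s) = 240·19 / 715 = 912/143.

912/143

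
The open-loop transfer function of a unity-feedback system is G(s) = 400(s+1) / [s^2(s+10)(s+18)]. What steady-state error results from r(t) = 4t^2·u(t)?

The open loop has two poles at the origin → type 2 system.
K_a = lim_{s→0} s^2·G(s) = 400·1 / (10·18) = 20/9.
r(t) = 4t^2 gives R(s) = 8/s^3.
e_ss = 8/K_a = 8/(20/9) = 3.6.

3.6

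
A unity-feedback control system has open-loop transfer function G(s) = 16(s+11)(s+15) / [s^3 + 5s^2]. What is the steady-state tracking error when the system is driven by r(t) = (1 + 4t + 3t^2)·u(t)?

The denominator has no term below 5s^2 — 2 poles at s=0, type 2. By superposition:
  • 1: tracked with zero error.
  • 4t: tracked with zero error.
  • 3t^2: e_ss = 6/K_a with K_a=528 → 1/88.
Total e_ss = 1/88.

1/88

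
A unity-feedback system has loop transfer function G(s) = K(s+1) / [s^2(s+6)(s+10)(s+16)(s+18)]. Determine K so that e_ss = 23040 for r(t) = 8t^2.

12

The open loop has two poles at the origin → type 2 system.
K_a = lim_{s→0} s^2·G(s) = K·1 / (6·10·16·18) = (1/17280)·K.
e_ss = 16/K_a = 23040 ⇒ K_a = 1/1440 ⇒ K = (1/1440)/(1/17280) = 12.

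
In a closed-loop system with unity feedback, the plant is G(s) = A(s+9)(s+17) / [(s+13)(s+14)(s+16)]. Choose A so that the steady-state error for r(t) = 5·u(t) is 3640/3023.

System type = 0 (no poles at s=0).
K_p = lim_{s→0} G(s) = A·9·17 / (13·14·16) = (153/2912)·A.
e_ss = 5/(1 + K_p) = 3640/3023 ⇒ 1 + (153/2912)·A = 3023/728 ⇒ A = 60.

60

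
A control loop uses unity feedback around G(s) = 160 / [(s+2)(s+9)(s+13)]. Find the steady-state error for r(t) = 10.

No free integrators in G(s): this is a type 0 system.
K_p = lim_{s→0} G(s) = 160 / (2·9·13) = 80/117.
e_ss = 10/(1 + K_p) = 10/(197/117) = 1170/197.

1170/197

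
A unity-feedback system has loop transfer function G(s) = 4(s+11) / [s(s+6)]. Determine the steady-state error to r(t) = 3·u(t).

G(s) has one factor of s in the denominator, so the system is type 1.
A type-1 system has K_p = ∞, so it tracks a step input with zero steady-state error.

0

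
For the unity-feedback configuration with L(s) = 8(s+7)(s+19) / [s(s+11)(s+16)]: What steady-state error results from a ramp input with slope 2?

44/133

The open loop has one pole at the origin → type 1 system.
K_v = lim_{s→0} s·L(s) = 8·7·19 / (11·16) = 133/22.
e_ss = 2/K_v = 2/(133/22) = 44/133.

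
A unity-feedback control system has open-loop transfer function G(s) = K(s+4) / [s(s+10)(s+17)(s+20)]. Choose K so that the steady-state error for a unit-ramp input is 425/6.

The open loop has one pole at the origin → type 1 system.
K_v = lim_{s→0} s·G(s) = K·4 / (10·17·20) = (1/850)·K.
e_ss = 1/K_v = 425/6 ⇒ K_v = 6/425 ⇒ K = (6/425)/(1/850) = 12.

12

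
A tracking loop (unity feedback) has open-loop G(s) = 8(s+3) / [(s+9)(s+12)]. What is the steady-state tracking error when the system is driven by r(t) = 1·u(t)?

9/11

G(s) has no factors of s in the denominator, so the system is type 0.
K_p = lim_{s→0} G(s) = 8·3 / (9·12) = 2/9.
e_ss = 1/(1 + K_p) = 1/(11/9) = 9/11.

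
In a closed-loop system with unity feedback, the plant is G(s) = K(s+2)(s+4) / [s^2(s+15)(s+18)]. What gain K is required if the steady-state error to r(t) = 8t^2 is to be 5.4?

100

The open loop has two poles at the origin → type 2 system.
K_a = lim_{s→0} s^2·G(s) = K·2·4 / (15·18) = (4/135)·K.
e_ss = 16/K_a = 5.4 ⇒ K_a = 80/27 ⇒ K = (80/27)/(4/135) = 100.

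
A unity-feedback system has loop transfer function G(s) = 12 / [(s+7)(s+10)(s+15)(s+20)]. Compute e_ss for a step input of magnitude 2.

The open loop has no poles at the origin → type 0 system.
K_p = lim_{s→0} G(s) = 12 / (7·10·15·20) = 1/1750.
e_ss = 2/(1 + K_p) = 2/(1751/1750) = 3500/1751.

3500/1751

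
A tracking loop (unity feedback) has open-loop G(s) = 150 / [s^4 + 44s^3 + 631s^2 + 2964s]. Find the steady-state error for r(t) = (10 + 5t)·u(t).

The denominator has no term below 2964s — 1 pole at s=0, type 1. Treating each term separately:
  • 10: tracked with zero error.
  • 5t: e_ss = 5/K_v with K_v=25/494 → 98.8.
Total e_ss = 98.8.

98.8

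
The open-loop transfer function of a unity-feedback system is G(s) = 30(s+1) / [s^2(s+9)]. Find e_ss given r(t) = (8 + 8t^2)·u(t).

The open loop has two poles at the origin → type 2 system. Treating each term separately:
  • 8: tracked with zero error.
  • 8t^2: e_ss = 16/K_a with K_a=10/3 → 4.8.
Total e_ss = 4.8.

4.8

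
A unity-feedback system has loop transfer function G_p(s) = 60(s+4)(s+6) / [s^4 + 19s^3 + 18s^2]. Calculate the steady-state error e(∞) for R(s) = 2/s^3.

0.025

The denominator has no term below 18s^2 — 2 poles at s=0, type 2.
K_a = lim_{s→0} s^2·G_p(s) = 60·4·6 / 18 = 80.
r(t) = t^2 gives R(s) = 2/s^3.
e_ss = 2/K_a = 2/80 = 0.025.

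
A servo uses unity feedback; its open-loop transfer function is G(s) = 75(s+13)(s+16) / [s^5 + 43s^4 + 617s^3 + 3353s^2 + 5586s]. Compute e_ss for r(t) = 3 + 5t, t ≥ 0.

931/520

Factoring s from the denominator leaves a polynomial with constant term 5586, so the system is type 1. Treating each term separately:
  • 3: tracked with zero error.
  • 5t: e_ss = 5/K_v with K_v=2600/931 → 931/520.
Total e_ss = 931/520.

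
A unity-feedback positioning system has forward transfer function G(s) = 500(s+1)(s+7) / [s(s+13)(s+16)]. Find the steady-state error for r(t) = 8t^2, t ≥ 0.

The open loop has one pole at the origin → type 1 system.
For a type-1 system K_a = 0, so e_ss to a parabolic input is unbounded.

infinity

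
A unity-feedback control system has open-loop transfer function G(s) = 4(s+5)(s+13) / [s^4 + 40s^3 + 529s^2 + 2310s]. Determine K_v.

26/231

Factoring s from the denominator leaves a polynomial with constant term 2310, so the system is type 1.
K_v = lim_{s→0} s·G(s) = 4·5·13 / 2310 = 26/231.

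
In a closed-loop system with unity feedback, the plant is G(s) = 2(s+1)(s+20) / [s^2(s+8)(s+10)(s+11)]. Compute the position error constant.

infinity

K_p = lim_{s→0} G(s); with 2 poles at the origin the limit diverges, so K_p = ∞.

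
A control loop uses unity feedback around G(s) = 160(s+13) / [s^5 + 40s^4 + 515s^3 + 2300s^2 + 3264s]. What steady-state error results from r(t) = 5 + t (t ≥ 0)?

Factoring s from the denominator leaves a polynomial with constant term 3264, so the system is type 1. Taking each input component in turn:
  • 5: tracked with zero error.
  • t: e_ss = 1/K_v with K_v=65/102 → 102/65.
Total e_ss = 102/65.

102/65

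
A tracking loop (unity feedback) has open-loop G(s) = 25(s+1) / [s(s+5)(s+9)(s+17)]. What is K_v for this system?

5/153

G(s) has one factor of s in the denominator, so the system is type 1.
K_v = lim_{s→0} s·G(s) = 25·1 / (5·9·17) = 5/153.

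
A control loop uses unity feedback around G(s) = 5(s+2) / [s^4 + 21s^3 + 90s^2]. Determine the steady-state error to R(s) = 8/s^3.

72

Lowest-order denominator term is 90s^2, so the open loop has 2 poles at the origin → type 2 system.
K_a = lim_{s→0} s^2·G(s) = 5·2 / 90 = 1/9.
r(t) = 4t^2 gives R(s) = 8/s^3.
e_ss = 8/K_a = 8/(1/9) = 72.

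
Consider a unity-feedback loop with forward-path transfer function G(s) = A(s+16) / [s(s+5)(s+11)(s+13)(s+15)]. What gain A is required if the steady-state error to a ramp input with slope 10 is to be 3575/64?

120

One free integrator in G(s): this is a type 1 system.
K_v = lim_{s→0} s·G(s) = A·16 / (5·11·13·15) = (16/10725)·A.
e_ss = 10/K_v = 3575/64 ⇒ K_v = 128/715 ⇒ A = (128/715)/(16/10725) = 120.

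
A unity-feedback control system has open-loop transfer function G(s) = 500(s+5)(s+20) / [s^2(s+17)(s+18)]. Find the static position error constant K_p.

K_p = lim_{s→0} G(s); with 2 poles at the origin the limit diverges, so K_p = ∞.

infinity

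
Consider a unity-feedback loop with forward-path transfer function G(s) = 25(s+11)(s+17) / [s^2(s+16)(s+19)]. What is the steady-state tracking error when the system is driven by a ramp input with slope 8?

The open loop has two poles at the origin → type 2 system.
K_v = ∞ for a type-2 system; e_ss to a ramp is zero.

0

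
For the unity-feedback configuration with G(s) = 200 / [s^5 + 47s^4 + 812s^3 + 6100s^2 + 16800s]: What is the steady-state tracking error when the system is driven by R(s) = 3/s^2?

The denominator has no term below 16800s — 1 pole at s=0, type 1.
K_v = lim_{s→0} s·G(s) = 200 / 16800 = 1/84.
e_ss = 3/K_v = 3/(1/84) = 252.

252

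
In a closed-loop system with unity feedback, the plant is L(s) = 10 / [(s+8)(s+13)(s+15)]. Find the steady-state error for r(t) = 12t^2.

infinity

System type = 0 (no poles at s=0).
K_a = lim_{s→0} s^2·L(s) = 0; the steady-state error to this parabolic input grows without bound.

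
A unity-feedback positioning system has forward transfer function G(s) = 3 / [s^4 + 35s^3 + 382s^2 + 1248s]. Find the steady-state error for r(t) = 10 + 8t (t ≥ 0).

3328

The denominator has no term below 1248s — 1 pole at s=0, type 1. Treating each term separately:
  • 10: tracked with zero error.
  • 8t: e_ss = 8/K_v with K_v=1/416 → 3328.
Total e_ss = 3328.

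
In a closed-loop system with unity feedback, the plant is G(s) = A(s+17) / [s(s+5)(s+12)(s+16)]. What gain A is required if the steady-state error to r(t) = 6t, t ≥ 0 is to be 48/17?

G(s) has one factor of s in the denominator, so the system is type 1.
K_v = lim_{s→0} s·G(s) = A·17 / (5·12·16) = (17/960)·A.
e_ss = 6/K_v = 48/17 ⇒ K_v = 2.125 ⇒ A = 2.125/(17/960) = 120.

120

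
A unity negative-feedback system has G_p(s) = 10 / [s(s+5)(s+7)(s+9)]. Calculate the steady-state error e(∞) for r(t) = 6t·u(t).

G_p(s) has one factor of s in the denominator, so the system is type 1.
K_v = lim_{s→0} s·G_p(s) = 10 / (5·7·9) = 2/63.
e_ss = 6/K_v = 6/(2/63) = 189.

189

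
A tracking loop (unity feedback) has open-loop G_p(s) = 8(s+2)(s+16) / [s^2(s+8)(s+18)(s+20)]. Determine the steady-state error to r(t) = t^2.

22.5

System type = 2 (two poles at s=0).
K_a = lim_{s→0} s^2·G_p(s) = 8·2·16 / (8·18·20) = 4/45.
r(t) = t^2 gives R(s) = 2/s^3.
e_ss = 2/K_a = 2/(4/45) = 22.5.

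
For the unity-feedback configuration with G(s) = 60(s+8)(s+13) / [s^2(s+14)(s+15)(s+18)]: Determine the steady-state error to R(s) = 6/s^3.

189/52

G(s) has two factors of s in the denominator, so the system is type 2.
K_a = lim_{s→0} s^2·G(s) = 60·8·13 / (14·15·18) = 104/63.
r(t) = 3t^2 gives R(s) = 6/s^3.
e_ss = 6/K_a = 6/(104/63) = 189/52.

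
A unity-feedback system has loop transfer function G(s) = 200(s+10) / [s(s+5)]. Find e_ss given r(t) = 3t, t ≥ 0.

0.0075

System type = 1 (one pole at s=0).
K_v = lim_{s→0} s·G(s) = 200·10 / (5) = 400.
e_ss = 3/K_v = 3/400 = 0.0075.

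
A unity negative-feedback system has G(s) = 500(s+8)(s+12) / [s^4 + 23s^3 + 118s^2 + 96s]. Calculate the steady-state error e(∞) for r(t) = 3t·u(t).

0.006

Lowest-order denominator term is 96s, so the open loop has 1 pole at the origin → type 1 system.
K_v = lim_{s→0} s·G(s) = 500·8·12 / 96 = 500.
e_ss = 3/K_v = 3/500 = 0.006.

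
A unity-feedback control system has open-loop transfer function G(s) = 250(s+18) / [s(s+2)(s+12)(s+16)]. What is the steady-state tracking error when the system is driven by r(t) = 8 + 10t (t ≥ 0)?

One free integrator in G(s): this is a type 1 system. By superposition:
  • 8: tracked with zero error.
  • 10t: e_ss = 10/K_v with K_v=375/32 → 64/75.
Total e_ss = 64/75.

64/75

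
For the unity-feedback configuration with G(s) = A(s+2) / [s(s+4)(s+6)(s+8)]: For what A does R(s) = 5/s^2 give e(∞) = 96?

System type = 1 (one pole at s=0).
K_v = lim_{s→0} s·G(s) = A·2 / (4·6·8) = (1/96)·A.
e_ss = 5/K_v = 96 ⇒ K_v = 5/96 ⇒ A = (5/96)/(1/96) = 5.

5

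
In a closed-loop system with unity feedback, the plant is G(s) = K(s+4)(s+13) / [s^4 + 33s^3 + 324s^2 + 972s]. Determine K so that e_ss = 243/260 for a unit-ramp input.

20

The denominator has no term below 972s — 1 pole at s=0, type 1.
K_v = lim_{s→0} s·G(s) = K·4·13 / 972 = (13/243)·K.
e_ss = 1/K_v = 243/260 ⇒ K_v = 260/243 ⇒ K = (260/243)/(13/243) = 20.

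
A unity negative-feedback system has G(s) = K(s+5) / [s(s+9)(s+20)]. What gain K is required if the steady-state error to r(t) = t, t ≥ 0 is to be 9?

4

G(s) has one factor of s in the denominator, so the system is type 1.
K_v = lim_{s→0} s·G(s) = K·5 / (9·20) = (1/36)·K.
e_ss = 1/K_v = 9 ⇒ K_v = 1/9 ⇒ K = (1/9)/(1/36) = 4.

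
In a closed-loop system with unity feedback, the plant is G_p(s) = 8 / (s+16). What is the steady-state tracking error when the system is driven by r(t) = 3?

No free integrators in G_p(s): this is a type 0 system.
K_p = lim_{s→0} G_p(s) = 8 / (16) = 0.5.
e_ss = 3/(1 + K_p) = 3/1.5 = 2.

2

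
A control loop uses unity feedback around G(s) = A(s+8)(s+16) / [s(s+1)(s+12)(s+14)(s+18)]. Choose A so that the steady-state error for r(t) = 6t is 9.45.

15

G(s) has one factor of s in the denominator, so the system is type 1.
K_v = lim_{s→0} s·G(s) = A·8·16 / (1·12·14·18) = (8/189)·A.
e_ss = 6/K_v = 9.45 ⇒ K_v = 40/63 ⇒ A = (40/63)/(8/189) = 15.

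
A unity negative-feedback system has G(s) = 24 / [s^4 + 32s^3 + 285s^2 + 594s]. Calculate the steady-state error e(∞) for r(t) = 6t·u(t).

The denominator has no term below 594s — 1 pole at s=0, type 1.
K_v = lim_{s→0} s·G(s) = 24 / 594 = 4/99.
e_ss = 6/K_v = 6/(4/99) = 148.5.

148.5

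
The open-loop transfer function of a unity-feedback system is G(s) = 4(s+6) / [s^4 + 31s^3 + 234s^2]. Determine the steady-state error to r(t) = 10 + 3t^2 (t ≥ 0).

The denominator has no term below 234s^2 — 2 poles at s=0, type 2. Taking each input component in turn:
  • 10: tracked with zero error.
  • 3t^2: e_ss = 6/K_a with K_a=4/39 → 58.5.
Total e_ss = 58.5.

58.5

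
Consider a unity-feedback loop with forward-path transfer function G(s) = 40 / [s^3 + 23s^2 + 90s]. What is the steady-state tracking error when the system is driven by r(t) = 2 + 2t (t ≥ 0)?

4.5

Factoring s from the denominator leaves a polynomial with constant term 90, so the system is type 1. Treating each term separately:
  • 2: tracked with zero error.
  • 2t: e_ss = 2/K_v with K_v=4/9 → 4.5.
Total e_ss = 4.5.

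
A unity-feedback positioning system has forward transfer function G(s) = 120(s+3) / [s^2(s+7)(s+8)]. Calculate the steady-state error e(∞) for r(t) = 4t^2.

56/45

System type = 2 (two poles at s=0).
K_a = lim_{s→0} s^2·G(s) = 120·3 / (7·8) = 45/7.
r(t) = 4t^2 gives R(s) = 8/s^3.
e_ss = 8/K_a = 8/(45/7) = 56/45.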